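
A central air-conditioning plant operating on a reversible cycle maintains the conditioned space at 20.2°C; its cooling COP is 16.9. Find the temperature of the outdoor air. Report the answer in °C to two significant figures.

38 °C

COP_R = T_C/(T_H − T_C) gives T_H − T_C = T_C/COP.
With T_C = 293.35 K, T_H = 293.35 × (1 + 1/16.9) = 310.71 K.
Converting, 310.71 K = 37.56°C.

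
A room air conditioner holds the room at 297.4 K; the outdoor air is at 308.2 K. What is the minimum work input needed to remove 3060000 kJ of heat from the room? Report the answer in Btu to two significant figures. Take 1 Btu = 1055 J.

The reservoir spacing is ΔT = 308.2 − 297.4 = 10.80 K.
The reversible limit is COP_R = T_C/ΔT = 27.54, so W_min = Q_C/COP = Q_C·ΔT/T_C.
W_min = 3060000 × 10.80/297.40 = 111100 kJ = 105300 Btu.

110000 Btu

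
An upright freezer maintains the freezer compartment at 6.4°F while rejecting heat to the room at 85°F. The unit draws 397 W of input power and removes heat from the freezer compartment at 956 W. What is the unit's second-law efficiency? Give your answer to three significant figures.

0.406

COP_actual = Q̇_C/Ẇ = 956.0/397.0 = 2.408.
In absolute terms T_C = 258.93 K and T_H = 302.59 K, so ΔT = 43.67 K.
COP_Carnot = T_C/ΔT = 258.93/43.67 = 5.930.
η_II = COP_actual/COP_Carnot = 2.408/5.930 = 0.4061.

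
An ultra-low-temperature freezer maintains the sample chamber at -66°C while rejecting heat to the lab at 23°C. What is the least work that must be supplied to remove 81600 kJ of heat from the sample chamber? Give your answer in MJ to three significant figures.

35.1 MJ

In absolute terms T_C = 207.15 K and T_H = 296.15 K, so ΔT = 89.00 K.
The reversible limit is COP_R = T_C/ΔT = 2.328, so W_min = Q_C/COP = Q_C·ΔT/T_C.
W_min = 81600 × 89.00/207.15 = 35060 kJ = 35.06 MJ.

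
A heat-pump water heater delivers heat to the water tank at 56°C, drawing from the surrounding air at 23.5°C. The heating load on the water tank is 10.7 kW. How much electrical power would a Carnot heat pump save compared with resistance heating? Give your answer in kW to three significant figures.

9.64 kW

In absolute terms T_C = 296.65 K and T_H = 329.15 K, so ΔT = 32.50 K.
COP_Carnot = T_H/ΔT = 329.15/32.50 = 10.13.
Resistance heating needs Ẇ_res = Q̇_H = 10.70 kW; the reversible heat pump needs only Ẇ_hp = Q̇_H/COP = 1.057 kW.
Saving = 10.70 − 1.057 = 9.643 kW.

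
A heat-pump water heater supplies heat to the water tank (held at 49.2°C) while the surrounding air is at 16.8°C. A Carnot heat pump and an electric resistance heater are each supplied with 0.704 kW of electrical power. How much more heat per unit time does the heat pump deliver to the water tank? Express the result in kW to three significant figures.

6.30 kW

In absolute terms T_C = 289.95 K and T_H = 322.35 K, so ΔT = 32.40 K.
COP_Carnot = T_H/ΔT = 322.35/32.40 = 9.949.
The heat pump delivers Q̇_H = COP × Ẇ = 7.004 kW; the resistance heater delivers Ẇ = 0.7040 kW.
Extra = (COP − 1)·Ẇ = 6.300 kW.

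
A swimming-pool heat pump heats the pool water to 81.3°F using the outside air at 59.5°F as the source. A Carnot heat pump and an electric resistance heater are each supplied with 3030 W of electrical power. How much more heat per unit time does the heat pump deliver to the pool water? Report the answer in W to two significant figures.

In absolute terms T_C = 288.43 K and T_H = 300.54 K, so ΔT = 12.11 K.
COP_Carnot = T_H/ΔT = 300.54/12.11 = 24.82.
The heat pump delivers Q̇_H = COP × Ẇ = 75190 W; the resistance heater delivers Ẇ = 3030 W.
Extra = (COP − 1)·Ẇ = 72160 W.

72000 W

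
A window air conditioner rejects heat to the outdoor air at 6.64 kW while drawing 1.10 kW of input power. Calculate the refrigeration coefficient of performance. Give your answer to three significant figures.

5.04

The first law gives Q̇_H = Q̇_C + Ẇ, so the three rates are Q̇_C = 5.540, Q̇_H = 6.640, Ẇ = 1.100 kW.
COP_R = Q̇_C/Ẇ = 5.540/1.100 = 5.036.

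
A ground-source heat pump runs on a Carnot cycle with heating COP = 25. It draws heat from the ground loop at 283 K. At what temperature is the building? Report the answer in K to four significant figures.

294.8 K

COP_HP = T_H/(T_H − T_C) rearranges to T_H = COP·T_C/(COP − 1).
With T_C = 283.00 K, T_H = 25 × 283.00/24.00 = 294.79 K.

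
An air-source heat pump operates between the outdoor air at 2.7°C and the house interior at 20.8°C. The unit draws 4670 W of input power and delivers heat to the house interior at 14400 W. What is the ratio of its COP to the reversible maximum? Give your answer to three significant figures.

COP_actual = Q̇_H/Ẇ = 14400/4670 = 3.084.
In absolute terms T_C = 275.85 K and T_H = 293.95 K, so ΔT = 18.10 K.
COP_Carnot = T_H/ΔT = 293.95/18.10 = 16.24.
η_II = COP_actual/COP_Carnot = 3.084/16.24 = 0.1899.

0.190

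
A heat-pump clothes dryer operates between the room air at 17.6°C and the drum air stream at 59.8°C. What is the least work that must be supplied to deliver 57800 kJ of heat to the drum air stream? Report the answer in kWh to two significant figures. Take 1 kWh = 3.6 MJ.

2.0 kWh

In absolute terms T_C = 290.75 K and T_H = 332.95 K, so ΔT = 42.20 K.
The reversible limit is COP_HP = T_H/ΔT = 7.890, so W_min = Q_H/COP = Q_H·ΔT/T_H.
W_min = 57800 × 42.20/332.95 = 7326 kJ = 2.035 kWh.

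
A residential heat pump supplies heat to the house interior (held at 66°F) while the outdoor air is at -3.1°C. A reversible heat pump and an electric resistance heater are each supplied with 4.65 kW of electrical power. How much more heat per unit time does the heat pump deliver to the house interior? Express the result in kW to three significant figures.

In absolute terms T_C = 270.05 K and T_H = 292.04 K, so ΔT = 21.99 K.
COP_Carnot = T_H/ΔT = 292.04/21.99 = 13.28.
The heat pump delivers Q̇_H = COP × Ẇ = 61.76 kW; the resistance heater delivers Ẇ = 4.650 kW.
Extra = (COP − 1)·Ẇ = 57.11 kW.

57.1 kW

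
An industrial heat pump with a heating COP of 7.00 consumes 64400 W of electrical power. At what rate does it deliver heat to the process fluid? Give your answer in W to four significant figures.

Q̇_H = COP_HP × Ẇ = 7.00 × 64400 = 450800 W.

450800 W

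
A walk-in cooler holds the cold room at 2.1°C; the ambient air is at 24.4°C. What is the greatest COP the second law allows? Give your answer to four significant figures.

In absolute terms T_C = 275.25 K and T_H = 297.55 K, so ΔT = 22.30 K.
For a reversible cycle, COP_Carnot = T_C/ΔT = 275.25/22.30 = 12.34.

12.34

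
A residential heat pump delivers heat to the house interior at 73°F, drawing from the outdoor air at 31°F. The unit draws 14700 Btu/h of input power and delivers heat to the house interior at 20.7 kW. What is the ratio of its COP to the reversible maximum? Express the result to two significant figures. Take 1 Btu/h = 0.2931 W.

0.38

Converting, Q̇_H = 20.70 kW = 70620 Btu/h, so COP_actual = Q̇_H/Ẇ = 70620/14700 = 4.804.
In absolute terms T_C = 272.59 K and T_H = 295.93 K, so ΔT = 23.33 K.
COP_Carnot = T_H/ΔT = 295.93/23.33 = 12.68.
η_II = COP_actual/COP_Carnot = 4.804/12.68 = 0.3788.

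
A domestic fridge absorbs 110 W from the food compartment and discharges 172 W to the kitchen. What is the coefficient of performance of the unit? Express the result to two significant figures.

1.8

The first law gives Q̇_H = Q̇_C + Ẇ, so the three rates are Q̇_C = 110.0, Q̇_H = 172.0, Ẇ = 62.00 W.
COP_R = Q̇_C/Ẇ = 110.0/62.00 = 1.774.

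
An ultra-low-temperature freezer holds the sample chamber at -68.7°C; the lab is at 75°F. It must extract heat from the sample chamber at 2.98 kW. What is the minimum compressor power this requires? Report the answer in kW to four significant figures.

In absolute terms T_C = 204.45 K and T_H = 297.04 K, so ΔT = 92.59 K.
COP_Carnot = T_C/ΔT = 204.45/92.59 = 2.208.
Ẇ_min = Q̇/COP_Carnot = 2.980/2.208 = 1.350 kW.

1.350 kW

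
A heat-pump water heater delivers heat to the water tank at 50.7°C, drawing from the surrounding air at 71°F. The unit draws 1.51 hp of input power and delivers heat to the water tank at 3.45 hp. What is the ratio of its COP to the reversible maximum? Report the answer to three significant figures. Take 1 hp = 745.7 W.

COP_actual = Q̇_H/Ẇ = 3.450/1.510 = 2.285.
In absolute terms T_C = 294.82 K and T_H = 323.85 K, so ΔT = 29.03 K.
COP_Carnot = T_H/ΔT = 323.85/29.03 = 11.15.
η_II = COP_actual/COP_Carnot = 2.285/11.15 = 0.2048.

0.205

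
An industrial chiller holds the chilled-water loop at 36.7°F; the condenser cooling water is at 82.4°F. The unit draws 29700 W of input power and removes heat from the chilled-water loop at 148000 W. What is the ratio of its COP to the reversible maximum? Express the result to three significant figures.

0.459

COP_actual = Q̇_C/Ẇ = 148000/29700 = 4.983.
In absolute terms T_C = 275.76 K and T_H = 301.15 K, so ΔT = 25.39 K.
COP_Carnot = T_C/ΔT = 275.76/25.39 = 10.86.
η_II = COP_actual/COP_Carnot = 4.983/10.86 = 0.4588.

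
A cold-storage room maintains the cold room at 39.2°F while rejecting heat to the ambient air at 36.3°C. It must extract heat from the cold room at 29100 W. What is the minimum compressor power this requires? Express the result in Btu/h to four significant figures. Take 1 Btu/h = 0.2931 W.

11570 Btu/h

In absolute terms T_C = 277.15 K and T_H = 309.45 K, so ΔT = 32.30 K.
COP_Carnot = T_C/ΔT = 277.15/32.30 = 8.580.
Ẇ_min = Q̇/COP_Carnot = 29100/8.580 = 3391 W = 11570 Btu/h.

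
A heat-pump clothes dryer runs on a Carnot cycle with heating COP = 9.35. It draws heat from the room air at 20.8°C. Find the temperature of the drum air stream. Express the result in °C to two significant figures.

56 °C

COP_HP = T_H/(T_H − T_C) rearranges to T_H = COP·T_C/(COP − 1).
With T_C = 293.95 K, T_H = 9.35 × 293.95/8.350 = 329.15 K.
Converting, 329.15 K = 56.00°C.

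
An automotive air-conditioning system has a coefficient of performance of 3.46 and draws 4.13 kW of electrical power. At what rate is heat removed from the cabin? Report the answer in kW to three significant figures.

Q̇_C = COP × Ẇ = 3.46 × 4.130 = 14.29 kW.

14.3 kW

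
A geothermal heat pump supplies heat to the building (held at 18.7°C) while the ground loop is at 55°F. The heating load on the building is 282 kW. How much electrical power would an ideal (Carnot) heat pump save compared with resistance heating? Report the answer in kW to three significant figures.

In absolute terms T_C = 285.93 K and T_H = 291.85 K, so ΔT = 5.922 K.
COP_Carnot = T_H/ΔT = 291.85/5.922 = 49.28.
Resistance heating needs Ẇ_res = Q̇_H = 282.0 kW; the reversible heat pump needs only Ẇ_hp = Q̇_H/COP = 5.722 kW.
Saving = 282.0 − 5.722 = 276.3 kW.

276 kW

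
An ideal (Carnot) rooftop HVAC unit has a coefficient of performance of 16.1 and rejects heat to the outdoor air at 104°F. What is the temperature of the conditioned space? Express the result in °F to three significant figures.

71.0 °F

For a Carnot refrigerator COP_R = T_C/(T_H − T_C), so T_C = COP·T_H/(1 + COP).
With T_H = 313.15 K, T_C = 16.1 × 313.15/17.10 = 294.84 K.
Converting, 294.84 K = 71.04°F.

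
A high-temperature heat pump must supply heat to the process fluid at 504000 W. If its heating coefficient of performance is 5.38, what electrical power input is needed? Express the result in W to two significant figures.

Ẇ = Q̇_H/COP_HP = 504000/5.38 = 93680 W.

94000 W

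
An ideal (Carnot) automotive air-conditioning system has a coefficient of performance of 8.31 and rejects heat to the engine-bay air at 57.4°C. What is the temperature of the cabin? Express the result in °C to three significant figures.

For a Carnot refrigerator COP_R = T_C/(T_H − T_C), so T_C = COP·T_H/(1 + COP).
With T_H = 330.55 K, T_C = 8.31 × 330.55/9.310 = 295.05 K.
Converting, 295.05 K = 21.90°C.

21.9 °C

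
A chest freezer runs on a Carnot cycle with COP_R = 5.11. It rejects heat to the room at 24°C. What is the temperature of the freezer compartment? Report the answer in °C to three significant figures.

For a Carnot refrigerator COP_R = T_C/(T_H − T_C), so T_C = COP·T_H/(1 + COP).
With T_H = 297.15 K, T_C = 5.11 × 297.15/6.110 = 248.52 K.
Converting, 248.52 K = -24.63°C.

-24.6 °C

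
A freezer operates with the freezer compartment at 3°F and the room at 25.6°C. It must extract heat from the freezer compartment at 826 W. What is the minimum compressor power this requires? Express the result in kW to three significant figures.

In absolute terms T_C = 257.04 K and T_H = 298.75 K, so ΔT = 41.71 K.
COP_Carnot = T_C/ΔT = 257.04/41.71 = 6.162.
Ẇ_min = Q̇/COP_Carnot = 826.0/6.162 = 134.0 W = 0.1340 kW.

0.134 kW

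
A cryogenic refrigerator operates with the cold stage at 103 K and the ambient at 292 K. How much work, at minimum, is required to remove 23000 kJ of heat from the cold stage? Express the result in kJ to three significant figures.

42200 kJ

The reservoir spacing is ΔT = 292 − 103 = 189.0 K.
The reversible limit is COP_R = T_C/ΔT = 0.5450, so W_min = Q_C/COP = Q_C·ΔT/T_C.
W_min = 23000 × 189.0/103.00 = 42200 kJ.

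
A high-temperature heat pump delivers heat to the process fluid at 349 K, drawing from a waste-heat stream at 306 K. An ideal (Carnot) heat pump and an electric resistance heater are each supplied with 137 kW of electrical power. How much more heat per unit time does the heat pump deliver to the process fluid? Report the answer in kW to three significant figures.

975 kW

The reservoir spacing is ΔT = 349 − 306 = 43.00 K.
COP_Carnot = T_H/ΔT = 349.00/43.00 = 8.116.
The heat pump delivers Q̇_H = COP × Ẇ = 1112 kW; the resistance heater delivers Ẇ = 137.0 kW.
Extra = (COP − 1)·Ẇ = 974.9 kW.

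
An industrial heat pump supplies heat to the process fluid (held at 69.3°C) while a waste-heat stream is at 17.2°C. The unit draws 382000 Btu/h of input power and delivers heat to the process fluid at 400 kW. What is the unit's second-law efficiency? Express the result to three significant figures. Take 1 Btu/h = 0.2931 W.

0.544

Converting, Q̇_H = 400.0 kW = 1365000 Btu/h, so COP_actual = Q̇_H/Ẇ = 1365000/382000 = 3.573.
In absolute terms T_C = 290.35 K and T_H = 342.45 K, so ΔT = 52.10 K.
COP_Carnot = T_H/ΔT = 342.45/52.10 = 6.573.
η_II = COP_actual/COP_Carnot = 3.573/6.573 = 0.5435.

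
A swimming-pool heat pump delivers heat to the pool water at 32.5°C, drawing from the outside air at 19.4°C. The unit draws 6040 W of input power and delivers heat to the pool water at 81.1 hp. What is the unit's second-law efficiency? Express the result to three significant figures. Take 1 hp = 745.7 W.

Converting, Q̇_H = 81.10 hp = 60480 W, so COP_actual = Q̇_H/Ẇ = 60480/6040 = 10.01.
In absolute terms T_C = 292.55 K and T_H = 305.65 K, so ΔT = 13.10 K.
COP_Carnot = T_H/ΔT = 305.65/13.10 = 23.33.
η_II = COP_actual/COP_Carnot = 10.01/23.33 = 0.4291.

0.429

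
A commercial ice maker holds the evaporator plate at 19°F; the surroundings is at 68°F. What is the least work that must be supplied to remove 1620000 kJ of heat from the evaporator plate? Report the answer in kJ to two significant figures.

170000 kJ

In absolute terms T_C = 265.93 K and T_H = 293.15 K, so ΔT = 27.22 K.
The reversible limit is COP_R = T_C/ΔT = 9.769, so W_min = Q_C/COP = Q_C·ΔT/T_C.
W_min = 1620000 × 27.22/265.93 = 165800 kJ.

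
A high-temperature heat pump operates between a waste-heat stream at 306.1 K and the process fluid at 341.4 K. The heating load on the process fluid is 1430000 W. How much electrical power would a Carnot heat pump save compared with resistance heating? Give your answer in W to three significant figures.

The reservoir spacing is ΔT = 341.4 − 306.1 = 35.30 K.
COP_Carnot = T_H/ΔT = 341.40/35.30 = 9.671.
Resistance heating needs Ẇ_res = Q̇_H = 1430000 W; the reversible heat pump needs only Ẇ_hp = Q̇_H/COP = 147900 W.
Saving = 1430000 − 147900 = 1282000 W.

1280000 W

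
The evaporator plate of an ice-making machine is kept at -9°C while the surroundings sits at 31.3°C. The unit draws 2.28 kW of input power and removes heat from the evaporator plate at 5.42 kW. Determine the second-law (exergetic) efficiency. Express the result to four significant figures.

COP_actual = Q̇_C/Ẇ = 5.420/2.280 = 2.377.
In absolute terms T_C = 264.15 K and T_H = 304.45 K, so ΔT = 40.30 K.
COP_Carnot = T_C/ΔT = 264.15/40.30 = 6.555.
η_II = COP_actual/COP_Carnot = 2.377/6.555 = 0.3627.

0.3627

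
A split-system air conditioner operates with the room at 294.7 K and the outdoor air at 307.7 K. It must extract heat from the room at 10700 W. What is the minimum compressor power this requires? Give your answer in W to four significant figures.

The reservoir spacing is ΔT = 307.7 − 294.7 = 13.00 K.
COP_Carnot = T_C/ΔT = 294.70/13.00 = 22.67.
Ẇ_min = Q̇/COP_Carnot = 10700/22.67 = 472.0 W.

472.0 W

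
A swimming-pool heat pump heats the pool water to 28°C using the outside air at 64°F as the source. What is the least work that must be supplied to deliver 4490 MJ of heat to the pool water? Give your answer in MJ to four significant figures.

In absolute terms T_C = 290.93 K and T_H = 301.15 K, so ΔT = 10.22 K.
The reversible limit is COP_HP = T_H/ΔT = 29.46, so W_min = Q_H/COP = Q_H·ΔT/T_H.
W_min = 4490 × 10.22/301.15 = 152.4 MJ.

152.4 MJ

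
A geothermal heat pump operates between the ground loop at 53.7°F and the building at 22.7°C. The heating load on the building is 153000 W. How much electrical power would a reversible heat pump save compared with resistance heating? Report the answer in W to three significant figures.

147000 W

In absolute terms T_C = 285.21 K and T_H = 295.85 K, so ΔT = 10.64 K.
COP_Carnot = T_H/ΔT = 295.85/10.64 = 27.79.
Resistance heating needs Ẇ_res = Q̇_H = 153000 W; the reversible heat pump needs only Ẇ_hp = Q̇_H/COP = 5505 W.
Saving = 153000 − 5505 = 147500 W.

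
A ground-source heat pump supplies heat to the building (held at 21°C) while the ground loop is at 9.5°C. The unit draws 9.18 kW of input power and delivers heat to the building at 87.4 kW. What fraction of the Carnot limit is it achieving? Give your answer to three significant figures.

COP_actual = Q̇_H/Ẇ = 87.40/9.180 = 9.521.
In absolute terms T_C = 282.65 K and T_H = 294.15 K, so ΔT = 11.50 K.
COP_Carnot = T_H/ΔT = 294.15/11.50 = 25.58.
η_II = COP_actual/COP_Carnot = 9.521/25.58 = 0.3722.

0.372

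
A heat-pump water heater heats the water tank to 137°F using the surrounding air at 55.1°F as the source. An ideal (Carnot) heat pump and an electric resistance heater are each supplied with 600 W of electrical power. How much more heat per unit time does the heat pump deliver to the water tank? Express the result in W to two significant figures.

3800 W

In absolute terms T_C = 285.98 K and T_H = 331.48 K, so ΔT = 45.50 K.
COP_Carnot = T_H/ΔT = 331.48/45.50 = 7.285.
The heat pump delivers Q̇_H = COP × Ẇ = 4371 W; the resistance heater delivers Ẇ = 600.0 W.
Extra = (COP − 1)·Ẇ = 3771 W.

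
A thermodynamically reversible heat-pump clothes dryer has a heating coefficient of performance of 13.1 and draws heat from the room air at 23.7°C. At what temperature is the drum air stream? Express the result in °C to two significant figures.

48 °C

COP_HP = T_H/(T_H − T_C) rearranges to T_H = COP·T_C/(COP − 1).
With T_C = 296.85 K, T_H = 13.1 × 296.85/12.10 = 321.38 K.
Converting, 321.38 K = 48.23°C.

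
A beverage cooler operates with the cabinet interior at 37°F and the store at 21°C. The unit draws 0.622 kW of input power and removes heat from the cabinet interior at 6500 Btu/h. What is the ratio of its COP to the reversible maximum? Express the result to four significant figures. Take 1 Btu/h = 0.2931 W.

Converting, Q̇_C = 6500 Btu/h = 1.905 kW, so COP_actual = Q̇_C/Ẇ = 1.905/0.6220 = 3.063.
In absolute terms T_C = 275.93 K and T_H = 294.15 K, so ΔT = 18.22 K.
COP_Carnot = T_C/ΔT = 275.93/18.22 = 15.14.
η_II = COP_actual/COP_Carnot = 3.063/15.14 = 0.2023.

0.2023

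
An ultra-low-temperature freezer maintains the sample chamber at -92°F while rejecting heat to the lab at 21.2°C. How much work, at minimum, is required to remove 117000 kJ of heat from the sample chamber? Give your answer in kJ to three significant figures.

51600 kJ

In absolute terms T_C = 204.26 K and T_H = 294.35 K, so ΔT = 90.09 K.
The reversible limit is COP_R = T_C/ΔT = 2.267, so W_min = Q_C/COP = Q_C·ΔT/T_C.
W_min = 117000 × 90.09/204.26 = 51600 kJ.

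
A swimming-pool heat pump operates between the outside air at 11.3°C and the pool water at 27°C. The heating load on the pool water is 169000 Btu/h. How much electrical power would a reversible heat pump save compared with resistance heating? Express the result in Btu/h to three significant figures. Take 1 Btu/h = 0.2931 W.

160000 Btu/h

In absolute terms T_C = 284.45 K and T_H = 300.15 K, so ΔT = 15.70 K.
COP_Carnot = T_H/ΔT = 300.15/15.70 = 19.12.
Resistance heating needs Ẇ_res = Q̇_H = 169000 Btu/h; the reversible heat pump needs only Ẇ_hp = Q̇_H/COP = 8840 Btu/h.
Saving = 169000 − 8840 = 160200 Btu/h.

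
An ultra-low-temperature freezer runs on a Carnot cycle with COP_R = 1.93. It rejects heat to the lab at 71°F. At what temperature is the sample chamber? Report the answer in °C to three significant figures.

-79.0 °C

For a Carnot refrigerator COP_R = T_C/(T_H − T_C), so T_C = COP·T_H/(1 + COP).
With T_H = 294.82 K, T_C = 1.93 × 294.82/2.930 = 194.20 K.
Converting, 194.20 K = -78.95°C.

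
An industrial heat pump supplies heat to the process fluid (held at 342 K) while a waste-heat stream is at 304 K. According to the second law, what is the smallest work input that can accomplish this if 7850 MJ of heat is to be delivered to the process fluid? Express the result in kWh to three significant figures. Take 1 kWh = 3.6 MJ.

242 kWh

The reservoir spacing is ΔT = 342 − 304 = 38.00 K.
The reversible limit is COP_HP = T_H/ΔT = 9.000, so W_min = Q_H/COP = Q_H·ΔT/T_H.
W_min = 7850 × 38.00/342.00 = 872.2 MJ = 242.3 kWh.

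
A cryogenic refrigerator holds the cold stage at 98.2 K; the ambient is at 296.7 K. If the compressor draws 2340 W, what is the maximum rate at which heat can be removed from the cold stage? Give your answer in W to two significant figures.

The reservoir spacing is ΔT = 296.7 − 98.2 = 198.5 K.
COP_Carnot = T_C/ΔT = 98.20/198.5 = 0.4947.
Q̇_max = COP_Carnot × Ẇ = 0.4947 × 2340 W = 1158 W.

1200 W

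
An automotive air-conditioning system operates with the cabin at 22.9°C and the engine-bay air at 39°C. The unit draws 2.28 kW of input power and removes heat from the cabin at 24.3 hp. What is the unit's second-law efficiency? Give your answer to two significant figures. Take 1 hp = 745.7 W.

0.43

Converting, Q̇_C = 24.30 hp = 18.12 kW, so COP_actual = Q̇_C/Ẇ = 18.12/2.280 = 7.948.
In absolute terms T_C = 296.05 K and T_H = 312.15 K, so ΔT = 16.10 K.
COP_Carnot = T_C/ΔT = 296.05/16.10 = 18.39.
η_II = COP_actual/COP_Carnot = 7.948/18.39 = 0.4322.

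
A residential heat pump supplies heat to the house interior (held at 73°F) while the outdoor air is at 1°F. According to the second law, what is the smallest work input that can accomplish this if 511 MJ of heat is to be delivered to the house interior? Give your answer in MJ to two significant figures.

In absolute terms T_C = 255.93 K and T_H = 295.93 K, so ΔT = 40.00 K.
The reversible limit is COP_HP = T_H/ΔT = 7.398, so W_min = Q_H/COP = Q_H·ΔT/T_H.
W_min = 511.0 × 40.00/295.93 = 69.07 MJ.

69 MJ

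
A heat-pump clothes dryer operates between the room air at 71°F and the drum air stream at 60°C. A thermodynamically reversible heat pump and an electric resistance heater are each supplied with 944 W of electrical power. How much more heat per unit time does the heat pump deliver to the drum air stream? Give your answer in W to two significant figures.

In absolute terms T_C = 294.82 K and T_H = 333.15 K, so ΔT = 38.33 K.
COP_Carnot = T_H/ΔT = 333.15/38.33 = 8.691.
The heat pump delivers Q̇_H = COP × Ẇ = 8204 W; the resistance heater delivers Ẇ = 944.0 W.
Extra = (COP − 1)·Ẇ = 7260 W.

7300 W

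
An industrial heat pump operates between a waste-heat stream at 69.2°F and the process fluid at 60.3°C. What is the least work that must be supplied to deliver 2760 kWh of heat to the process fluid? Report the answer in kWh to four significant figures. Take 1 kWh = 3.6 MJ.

In absolute terms T_C = 293.82 K and T_H = 333.45 K, so ΔT = 39.63 K.
The reversible limit is COP_HP = T_H/ΔT = 8.413, so W_min = Q_H/COP = Q_H·ΔT/T_H.
W_min = 2760 × 39.63/333.45 = 328.0 kWh.

328.0 kWh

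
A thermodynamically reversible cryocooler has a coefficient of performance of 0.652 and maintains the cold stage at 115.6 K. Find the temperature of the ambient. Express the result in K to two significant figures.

COP_R = T_C/(T_H − T_C) gives T_H − T_C = T_C/COP.
With T_C = 115.60 K, T_H = 115.60 × (1 + 1/0.652) = 292.90 K.

290 K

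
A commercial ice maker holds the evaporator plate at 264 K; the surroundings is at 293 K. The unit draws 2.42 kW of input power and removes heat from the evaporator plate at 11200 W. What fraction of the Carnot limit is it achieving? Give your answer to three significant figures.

0.508

Converting, Q̇_C = 11200 W = 11.20 kW, so COP_actual = Q̇_C/Ẇ = 11.20/2.420 = 4.628.
The reservoir spacing is ΔT = 293 − 264 = 29.00 K.
COP_Carnot = T_C/ΔT = 264.00/29.00 = 9.103.
η_II = COP_actual/COP_Carnot = 4.628/9.103 = 0.5084.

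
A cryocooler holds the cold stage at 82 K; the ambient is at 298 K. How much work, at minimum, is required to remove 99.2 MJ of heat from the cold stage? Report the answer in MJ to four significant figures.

The reservoir spacing is ΔT = 298 − 82 = 216.0 K.
The reversible limit is COP_R = T_C/ΔT = 0.3796, so W_min = Q_C/COP = Q_C·ΔT/T_C.
W_min = 99.20 × 216.0/82.00 = 261.3 MJ.

261.3 MJ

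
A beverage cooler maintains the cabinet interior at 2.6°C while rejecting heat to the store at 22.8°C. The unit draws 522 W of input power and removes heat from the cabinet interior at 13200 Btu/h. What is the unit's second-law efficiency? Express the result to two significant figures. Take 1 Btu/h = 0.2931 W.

Converting, Q̇_C = 13200 Btu/h = 3869 W, so COP_actual = Q̇_C/Ẇ = 3869/522.0 = 7.412.
In absolute terms T_C = 275.75 K and T_H = 295.95 K, so ΔT = 20.20 K.
COP_Carnot = T_C/ΔT = 275.75/20.20 = 13.65.
η_II = COP_actual/COP_Carnot = 7.412/13.65 = 0.5429.

0.54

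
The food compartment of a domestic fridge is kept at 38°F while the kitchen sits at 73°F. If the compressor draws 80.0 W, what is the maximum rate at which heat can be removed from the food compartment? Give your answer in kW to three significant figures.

In absolute terms T_C = 276.48 K and T_H = 295.93 K, so ΔT = 19.44 K.
COP_Carnot = T_C/ΔT = 276.48/19.44 = 14.22.
Q̇_max = COP_Carnot × Ẇ = 14.22 × 80.00 W = 1138 W = 1.138 kW.

1.14 kW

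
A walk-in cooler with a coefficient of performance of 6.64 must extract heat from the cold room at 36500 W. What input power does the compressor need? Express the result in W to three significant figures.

Ẇ = Q̇_C/COP = 36500/6.64 = 5497 W.

5500 W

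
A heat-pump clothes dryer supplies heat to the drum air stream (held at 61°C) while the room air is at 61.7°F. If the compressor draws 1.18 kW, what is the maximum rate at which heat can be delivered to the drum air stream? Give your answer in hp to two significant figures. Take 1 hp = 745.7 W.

12 hp

In absolute terms T_C = 289.65 K and T_H = 334.15 K, so ΔT = 44.50 K.
COP_Carnot = T_H/ΔT = 334.15/44.50 = 7.509.
Q̇_max = COP_Carnot × Ẇ = 7.509 × 1.180 kW = 8.861 kW = 11.88 hp.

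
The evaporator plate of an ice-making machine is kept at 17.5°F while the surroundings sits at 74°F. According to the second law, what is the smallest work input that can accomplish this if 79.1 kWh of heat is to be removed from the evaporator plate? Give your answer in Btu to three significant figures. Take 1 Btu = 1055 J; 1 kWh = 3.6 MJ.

In absolute terms T_C = 265.09 K and T_H = 296.48 K, so ΔT = 31.39 K.
The reversible limit is COP_R = T_C/ΔT = 8.445, so W_min = Q_C/COP = Q_C·ΔT/T_C.
W_min = 79.10 × 31.39/265.09 = 9.366 kWh = 31960 Btu.

32000 Btu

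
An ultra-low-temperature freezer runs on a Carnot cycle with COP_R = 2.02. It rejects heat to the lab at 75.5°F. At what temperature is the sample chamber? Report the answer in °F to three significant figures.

For a Carnot refrigerator COP_R = T_C/(T_H − T_C), so T_C = COP·T_H/(1 + COP).
With T_H = 297.32 K, T_C = 2.02 × 297.32/3.020 = 198.87 K.
Converting, 198.87 K = -101.71°F.

-102 °F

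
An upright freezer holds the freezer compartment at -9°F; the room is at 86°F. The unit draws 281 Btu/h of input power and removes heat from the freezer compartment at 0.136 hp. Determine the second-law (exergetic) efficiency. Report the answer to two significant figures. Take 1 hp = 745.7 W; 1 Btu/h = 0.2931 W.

0.26

Converting, Q̇_C = 0.1360 hp = 346.0 Btu/h, so COP_actual = Q̇_C/Ẇ = 346.0/281.0 = 1.231.
In absolute terms T_C = 250.37 K and T_H = 303.15 K, so ΔT = 52.78 K.
COP_Carnot = T_C/ΔT = 250.37/52.78 = 4.744.
η_II = COP_actual/COP_Carnot = 1.231/4.744 = 0.2596.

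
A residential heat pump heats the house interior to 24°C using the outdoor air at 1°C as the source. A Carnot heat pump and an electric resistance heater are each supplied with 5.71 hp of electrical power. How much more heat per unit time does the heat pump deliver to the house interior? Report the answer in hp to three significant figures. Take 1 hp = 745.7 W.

In absolute terms T_C = 274.15 K and T_H = 297.15 K, so ΔT = 23.00 K.
COP_Carnot = T_H/ΔT = 297.15/23.00 = 12.92.
The heat pump delivers Q̇_H = COP × Ẇ = 73.77 hp; the resistance heater delivers Ẇ = 5.710 hp.
Extra = (COP − 1)·Ẇ = 68.06 hp.

68.1 hp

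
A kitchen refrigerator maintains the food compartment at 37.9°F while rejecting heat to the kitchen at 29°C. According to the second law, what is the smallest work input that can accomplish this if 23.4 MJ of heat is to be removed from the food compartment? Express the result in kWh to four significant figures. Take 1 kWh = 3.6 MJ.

0.6048 kWh

In absolute terms T_C = 276.43 K and T_H = 302.15 K, so ΔT = 25.72 K.
The reversible limit is COP_R = T_C/ΔT = 10.75, so W_min = Q_C/COP = Q_C·ΔT/T_C.
W_min = 23.40 × 25.72/276.43 = 2.177 MJ = 0.6048 kWh.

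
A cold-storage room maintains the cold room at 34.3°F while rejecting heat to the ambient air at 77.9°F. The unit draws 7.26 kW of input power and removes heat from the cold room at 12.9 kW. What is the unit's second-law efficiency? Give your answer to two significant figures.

0.16

COP_actual = Q̇_C/Ẇ = 12.90/7.260 = 1.777.
In absolute terms T_C = 274.43 K and T_H = 298.65 K, so ΔT = 24.22 K.
COP_Carnot = T_C/ΔT = 274.43/24.22 = 11.33.
η_II = COP_actual/COP_Carnot = 1.777/11.33 = 0.1568.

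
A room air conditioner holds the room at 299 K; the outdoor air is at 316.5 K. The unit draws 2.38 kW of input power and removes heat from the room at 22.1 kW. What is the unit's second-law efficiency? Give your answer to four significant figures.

0.5435

COP_actual = Q̇_C/Ẇ = 22.10/2.380 = 9.286.
The reservoir spacing is ΔT = 316.5 − 299 = 17.50 K.
COP_Carnot = T_C/ΔT = 299.00/17.50 = 17.09.
η_II = COP_actual/COP_Carnot = 9.286/17.09 = 0.5435.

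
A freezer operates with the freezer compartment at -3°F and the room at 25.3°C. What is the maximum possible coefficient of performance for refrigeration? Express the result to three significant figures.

In absolute terms T_C = 253.71 K and T_H = 298.45 K, so ΔT = 44.74 K.
For a reversible cycle, COP_Carnot = T_C/ΔT = 253.71/44.74 = 5.670.

5.67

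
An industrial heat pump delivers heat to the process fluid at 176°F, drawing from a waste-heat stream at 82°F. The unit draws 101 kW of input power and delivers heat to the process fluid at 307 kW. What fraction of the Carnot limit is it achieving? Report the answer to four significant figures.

COP_actual = Q̇_H/Ẇ = 307.0/101.0 = 3.040.
In absolute terms T_C = 300.93 K and T_H = 353.15 K, so ΔT = 52.22 K.
COP_Carnot = T_H/ΔT = 353.15/52.22 = 6.762.
η_II = COP_actual/COP_Carnot = 3.040/6.762 = 0.4495.

0.4495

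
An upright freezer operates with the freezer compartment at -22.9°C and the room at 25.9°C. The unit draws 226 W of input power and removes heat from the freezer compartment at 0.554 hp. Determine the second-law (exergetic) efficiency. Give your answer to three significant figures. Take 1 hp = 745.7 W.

0.356

Converting, Q̇_C = 0.5540 hp = 413.1 W, so COP_actual = Q̇_C/Ẇ = 413.1/226.0 = 1.828.
In absolute terms T_C = 250.25 K and T_H = 299.05 K, so ΔT = 48.80 K.
COP_Carnot = T_C/ΔT = 250.25/48.80 = 5.128.
η_II = COP_actual/COP_Carnot = 1.828/5.128 = 0.3565.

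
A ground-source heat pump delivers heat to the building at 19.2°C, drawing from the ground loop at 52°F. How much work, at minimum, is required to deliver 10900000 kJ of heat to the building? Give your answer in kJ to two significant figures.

In absolute terms T_C = 284.26 K and T_H = 292.35 K, so ΔT = 8.089 K.
The reversible limit is COP_HP = T_H/ΔT = 36.14, so W_min = Q_H/COP = Q_H·ΔT/T_H.
W_min = 10900000 × 8.089/292.35 = 301600 kJ.

300000 kJ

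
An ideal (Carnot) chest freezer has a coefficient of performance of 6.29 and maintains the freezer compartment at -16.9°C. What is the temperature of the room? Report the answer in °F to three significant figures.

74.9 °F

COP_R = T_C/(T_H − T_C) gives T_H − T_C = T_C/COP.
With T_C = 256.25 K, T_H = 256.25 × (1 + 1/6.29) = 296.99 K.
Converting, 296.99 K = 74.91°F.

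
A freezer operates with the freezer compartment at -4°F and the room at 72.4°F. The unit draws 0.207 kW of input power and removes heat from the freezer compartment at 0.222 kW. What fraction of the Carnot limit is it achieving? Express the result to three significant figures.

0.180

COP_actual = Q̇_C/Ẇ = 0.2220/0.2070 = 1.072.
In absolute terms T_C = 253.15 K and T_H = 295.59 K, so ΔT = 42.44 K.
COP_Carnot = T_C/ΔT = 253.15/42.44 = 5.964.
η_II = COP_actual/COP_Carnot = 1.072/5.964 = 0.1798.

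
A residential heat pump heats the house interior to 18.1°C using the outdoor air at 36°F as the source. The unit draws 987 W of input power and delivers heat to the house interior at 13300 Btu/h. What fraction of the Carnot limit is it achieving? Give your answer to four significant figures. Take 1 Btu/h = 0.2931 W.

0.2153

Converting, Q̇_H = 13300 Btu/h = 3898 W, so COP_actual = Q̇_H/Ẇ = 3898/987.0 = 3.950.
In absolute terms T_C = 275.37 K and T_H = 291.25 K, so ΔT = 15.88 K.
COP_Carnot = T_H/ΔT = 291.25/15.88 = 18.34.
η_II = COP_actual/COP_Carnot = 3.950/18.34 = 0.2153.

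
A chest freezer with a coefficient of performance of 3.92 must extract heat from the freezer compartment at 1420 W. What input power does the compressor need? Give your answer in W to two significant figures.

Ẇ = Q̇_C/COP = 1420/3.92 = 362.2 W.

360 W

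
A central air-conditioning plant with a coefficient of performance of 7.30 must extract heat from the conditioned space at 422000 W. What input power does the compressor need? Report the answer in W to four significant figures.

Ẇ = Q̇_C/COP = 422000/7.30 = 57810 W.

57810 W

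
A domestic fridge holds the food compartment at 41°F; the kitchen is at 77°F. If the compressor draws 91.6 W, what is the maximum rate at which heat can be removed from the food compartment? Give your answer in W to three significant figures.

1270 W

In absolute terms T_C = 278.15 K and T_H = 298.15 K, so ΔT = 20.00 K.
COP_Carnot = T_C/ΔT = 278.15/20.00 = 13.91.
Q̇_max = COP_Carnot × Ẇ = 13.91 × 91.60 W = 1274 W.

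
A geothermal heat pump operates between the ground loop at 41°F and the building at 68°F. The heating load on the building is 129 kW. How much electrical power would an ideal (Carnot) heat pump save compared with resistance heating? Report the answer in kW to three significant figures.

In absolute terms T_C = 278.15 K and T_H = 293.15 K, so ΔT = 15.00 K.
COP_Carnot = T_H/ΔT = 293.15/15.00 = 19.54.
Resistance heating needs Ẇ_res = Q̇_H = 129.0 kW; the reversible heat pump needs only Ẇ_hp = Q̇_H/COP = 6.601 kW.
Saving = 129.0 − 6.601 = 122.4 kW.

122 kW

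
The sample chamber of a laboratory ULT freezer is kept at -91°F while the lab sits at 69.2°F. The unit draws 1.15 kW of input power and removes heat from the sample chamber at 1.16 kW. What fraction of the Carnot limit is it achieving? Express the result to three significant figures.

0.438

COP_actual = Q̇_C/Ẇ = 1.160/1.150 = 1.009.
In absolute terms T_C = 204.82 K and T_H = 293.82 K, so ΔT = 89.00 K.
COP_Carnot = T_C/ΔT = 204.82/89.00 = 2.301.
η_II = COP_actual/COP_Carnot = 1.009/2.301 = 0.4383.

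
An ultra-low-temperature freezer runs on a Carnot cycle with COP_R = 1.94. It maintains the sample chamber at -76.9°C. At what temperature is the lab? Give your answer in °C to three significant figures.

24.3 °C

COP_R = T_C/(T_H − T_C) gives T_H − T_C = T_C/COP.
With T_C = 196.25 K, T_H = 196.25 × (1 + 1/1.94) = 297.41 K.
Converting, 297.41 K = 24.26°C.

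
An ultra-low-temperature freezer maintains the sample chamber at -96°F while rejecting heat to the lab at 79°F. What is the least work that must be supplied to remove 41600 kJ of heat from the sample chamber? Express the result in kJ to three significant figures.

In absolute terms T_C = 202.04 K and T_H = 299.26 K, so ΔT = 97.22 K.
The reversible limit is COP_R = T_C/ΔT = 2.078, so W_min = Q_C/COP = Q_C·ΔT/T_C.
W_min = 41600 × 97.22/202.04 = 20020 kJ.

20000 kJ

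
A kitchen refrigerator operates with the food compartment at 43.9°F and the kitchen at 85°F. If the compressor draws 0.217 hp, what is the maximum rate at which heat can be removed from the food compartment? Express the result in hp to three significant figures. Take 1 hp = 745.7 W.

In absolute terms T_C = 279.76 K and T_H = 302.59 K, so ΔT = 22.83 K.
COP_Carnot = T_C/ΔT = 279.76/22.83 = 12.25.
Q̇_max = COP_Carnot × Ẇ = 12.25 × 0.2170 hp = 2.659 hp.

2.66 hp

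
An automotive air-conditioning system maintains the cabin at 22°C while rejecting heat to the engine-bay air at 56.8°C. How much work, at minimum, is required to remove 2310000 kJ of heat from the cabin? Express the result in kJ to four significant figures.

In absolute terms T_C = 295.15 K and T_H = 329.95 K, so ΔT = 34.80 K.
The reversible limit is COP_R = T_C/ΔT = 8.481, so W_min = Q_C/COP = Q_C·ΔT/T_C.
W_min = 2310000 × 34.80/295.15 = 272400 kJ.

272400 kJ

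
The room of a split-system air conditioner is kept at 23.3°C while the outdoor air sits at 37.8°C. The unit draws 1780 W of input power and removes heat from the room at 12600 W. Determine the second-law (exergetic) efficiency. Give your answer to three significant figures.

COP_actual = Q̇_C/Ẇ = 12600/1780 = 7.079.
In absolute terms T_C = 296.45 K and T_H = 310.95 K, so ΔT = 14.50 K.
COP_Carnot = T_C/ΔT = 296.45/14.50 = 20.44.
η_II = COP_actual/COP_Carnot = 7.079/20.44 = 0.3462.

0.346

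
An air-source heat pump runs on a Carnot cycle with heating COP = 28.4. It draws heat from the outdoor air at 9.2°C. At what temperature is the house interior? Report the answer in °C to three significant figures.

COP_HP = T_H/(T_H − T_C) rearranges to T_H = COP·T_C/(COP − 1).
With T_C = 282.35 K, T_H = 28.4 × 282.35/27.40 = 292.65 K.
Converting, 292.65 K = 19.50°C.

19.5 °C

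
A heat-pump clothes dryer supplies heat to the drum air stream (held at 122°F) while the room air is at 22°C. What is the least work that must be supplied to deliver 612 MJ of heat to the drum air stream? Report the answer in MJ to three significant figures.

53.0 MJ

In absolute terms T_C = 295.15 K and T_H = 323.15 K, so ΔT = 28.00 K.
The reversible limit is COP_HP = T_H/ΔT = 11.54, so W_min = Q_H/COP = Q_H·ΔT/T_H.
W_min = 612.0 × 28.00/323.15 = 53.03 MJ.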